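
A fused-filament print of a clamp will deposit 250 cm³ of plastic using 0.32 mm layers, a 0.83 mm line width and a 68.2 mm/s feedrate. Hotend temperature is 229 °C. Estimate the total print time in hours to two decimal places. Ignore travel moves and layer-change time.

3.83 hours

Line area = 0.32 × 0.83, so 0.2656 mm².
Path length: 250000 mm³ / 0.2656 mm² → 941265.1 mm.
Extrusion time = 941265.1 / 68.2, so 13801.5 s.
Converting: 13801.5 s = 3.83 hours.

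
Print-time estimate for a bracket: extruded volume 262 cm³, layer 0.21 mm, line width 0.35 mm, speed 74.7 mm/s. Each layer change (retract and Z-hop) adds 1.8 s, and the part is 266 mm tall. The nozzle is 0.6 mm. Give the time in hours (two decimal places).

Bead cross-section = 0.21 × 0.35, so 0.0735 mm².
Total extruded path = 262000/0.0735 = 3564625.9 mm.
Time extruding = 3564625.9 / 74.7 = 47719.2 s.
Layers = ⌈266/0.21⌉ = 1267.
Non-print overhead = 1267 × 1.8, so 2280.6 s.
Total = 47719.2 + 2280.6 = 49999.8 s = 13.89 hours.

13.89 hours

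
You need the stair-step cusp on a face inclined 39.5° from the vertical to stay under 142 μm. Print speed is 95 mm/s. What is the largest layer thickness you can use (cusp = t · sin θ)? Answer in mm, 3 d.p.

Layer height = cusp / sin(39.5°) = 0.142 / 0.6361 = 0.223 mm.

0.223 mm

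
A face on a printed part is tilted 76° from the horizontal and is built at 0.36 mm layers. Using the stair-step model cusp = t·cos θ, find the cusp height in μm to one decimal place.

87.1 μm

cos(76°) = 0.2419, so cusp = 0.36 × 0.2419 = 0.087084 mm → 87.1 μm.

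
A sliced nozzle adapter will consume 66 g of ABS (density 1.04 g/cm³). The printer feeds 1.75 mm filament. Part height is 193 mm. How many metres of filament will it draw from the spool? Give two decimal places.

Volume = 66 g / 1.04 g·cm⁻³ = 63.4615 cm³ = 63461.5 mm³.
A = π r² = π × 0.875² = 2.4053 mm².
Length = 63461.5 / 2.4053 = 26384.03 mm = 26.38 m.

26.38 m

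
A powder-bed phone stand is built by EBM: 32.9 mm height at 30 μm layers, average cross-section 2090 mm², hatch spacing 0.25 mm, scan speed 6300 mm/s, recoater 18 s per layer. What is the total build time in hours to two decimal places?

5.89 hours

Layers = ⌈32.9/0.03⌉ = 1097.
Per-layer scan distance = 2090 / 0.25, so 8360 mm.
Beam time per layer: 8360 / 6300 → 1.327 s.
Per-layer time = 1.327 + 18, so 19.327 s.
Build time = 1097 × 19.327 = 21201.719 s = 5.89 hours.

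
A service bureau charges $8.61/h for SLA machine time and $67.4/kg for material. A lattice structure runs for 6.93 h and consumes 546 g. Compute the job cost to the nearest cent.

$96.47

Time charge: 8.61 × 6.93 → $59.6673.
Feedstock cost: 67.4 × 546/1000 → $36.8004.
Total = 59.6673 + 36.8004 = 96.4677 ≈ $96.47.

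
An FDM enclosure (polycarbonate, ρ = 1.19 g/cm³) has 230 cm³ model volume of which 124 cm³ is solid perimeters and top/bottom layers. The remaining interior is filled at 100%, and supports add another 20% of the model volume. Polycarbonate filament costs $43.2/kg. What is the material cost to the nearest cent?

$14.19

Infill region = 230 − 124 = 106 cm³.
Deposited infill = 1.00 × 106, so 106 cm³.
Support = 0.20 × 230 = 46 cm³.
Total printed volume = 124 + 106 + 46, so 276 cm³.
Mass = 276 × 1.19 = 328.44 g.
At $43.2/kg: 328.44/1000 × 43.2 = $14.19.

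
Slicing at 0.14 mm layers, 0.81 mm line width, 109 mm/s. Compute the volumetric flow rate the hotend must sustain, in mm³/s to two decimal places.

Bead cross-section = 0.14 × 0.81, so 0.1134 mm².
Volumetric flow = 109 × 0.1134 = 12.36 mm³/s.

12.36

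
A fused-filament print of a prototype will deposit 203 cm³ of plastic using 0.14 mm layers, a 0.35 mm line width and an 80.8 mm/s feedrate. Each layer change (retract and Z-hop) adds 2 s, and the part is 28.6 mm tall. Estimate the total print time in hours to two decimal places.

Extrusion cross-section = 0.14 × 0.35, so 0.049 mm².
Path length: 203000 mm³ / 0.049 mm² → 4142857.1 mm.
Print-move time = 4142857.1 / 80.8 = 51273 s.
Number of layers: 28.6 / 0.14 → 205 (rounded up).
Non-print overhead = 205 × 2, so 410 s.
Total = 51273 + 410 = 51683 s = 14.36 hours.

14.36 hours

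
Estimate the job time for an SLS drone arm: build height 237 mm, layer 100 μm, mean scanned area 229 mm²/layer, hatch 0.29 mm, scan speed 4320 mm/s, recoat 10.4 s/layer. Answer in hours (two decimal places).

6.97 hours

Layer count = ceil(237 / 0.1) = 2370.
Per-layer scan distance = 229 / 0.29, so 789.7 mm.
Per-layer scan time = 789.7 / 4320 = 0.1828 s.
Per-layer time = 0.1828 + 10.4 = 10.5828 s.
2370 layers × 10.5828 s/layer = 25081.236 s, i.e. 6.97 hours.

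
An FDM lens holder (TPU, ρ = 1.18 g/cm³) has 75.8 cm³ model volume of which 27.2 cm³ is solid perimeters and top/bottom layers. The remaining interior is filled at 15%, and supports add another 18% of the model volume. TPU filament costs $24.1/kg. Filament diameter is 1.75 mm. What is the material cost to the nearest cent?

$1.37

Volume inside the shell = 75.8 − 27.2 = 48.6 cm³.
Deposited infill: 0.15 × 48.6 → 7.29 cm³.
Support = 0.18 × 75.8 = 13.644 cm³.
Total printed volume: 27.2 + 7.29 + 13.644 → 48.134 cm³.
Mass = 48.134 × 1.18, so 56.79812 g.
At $24.1/kg: 56.79812/1000 × 24.1 = $1.37.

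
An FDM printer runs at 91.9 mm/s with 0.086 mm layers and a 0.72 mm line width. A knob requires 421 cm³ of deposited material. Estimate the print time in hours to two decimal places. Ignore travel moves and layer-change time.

Extrusion cross-section = 0.086 × 0.72 = 0.06192 mm².
Total extruded path = 421000/0.06192 = 6799095.6 mm.
Extrusion time = 6799095.6 / 91.9, so 73983.6 s.
In the requested units: 73983.6 s = 20.55 hours.

20.55 hours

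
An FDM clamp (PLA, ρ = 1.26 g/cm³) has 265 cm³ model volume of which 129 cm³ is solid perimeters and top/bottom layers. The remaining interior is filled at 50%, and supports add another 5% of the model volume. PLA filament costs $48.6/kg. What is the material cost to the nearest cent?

Infill region = 265 − 129, so 136 cm³.
Infill deposited = 0.50 × 136 = 68 cm³.
Support = 0.05 × 265 = 13.25 cm³.
Total printed volume: 129 + 68 + 13.25 → 210.25 cm³.
Mass: 210.25 × 1.26 → 264.915 g.
At $48.6/kg: 264.915/1000 × 48.6 = $12.87.

$12.87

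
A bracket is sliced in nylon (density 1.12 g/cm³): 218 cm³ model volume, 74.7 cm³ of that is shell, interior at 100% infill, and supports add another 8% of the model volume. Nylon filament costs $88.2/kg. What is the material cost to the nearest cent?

Infill region = 218 − 74.7, so 143.3 cm³.
Deposited infill = 1.00 × 143.3, so 143.3 cm³.
Support: 0.08 × 218 → 17.44 cm³.
Total extruded: 74.7 + 143.3 + 17.44 → 235.44 cm³.
Mass: 235.44 × 1.12 → 263.6928 g.
At $88.2/kg: 263.6928/1000 × 88.2 = $23.26.

$23.26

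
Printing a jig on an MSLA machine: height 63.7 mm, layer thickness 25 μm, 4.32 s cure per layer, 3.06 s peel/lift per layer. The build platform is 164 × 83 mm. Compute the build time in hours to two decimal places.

Number of layers: 63.7 / 0.025 → 2548 (rounded up).
Cycle time = 4.32 + 3.06 = 7.38 s.
Build time: 2548 × 7.38 s = 18804.24 s, i.e. 5.22 hours.

5.22 hours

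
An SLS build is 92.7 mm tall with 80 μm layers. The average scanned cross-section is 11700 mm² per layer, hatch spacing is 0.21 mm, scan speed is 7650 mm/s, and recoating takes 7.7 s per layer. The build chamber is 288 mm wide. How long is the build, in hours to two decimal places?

4.82 hours

Number of layers: 92.7 / 0.08 → 1159 (rounded up).
Hatch length per layer = 11700 / 0.21, so 55714.3 mm.
Scan time per layer = 55714.3 / 7650 = 7.2829 s.
Layer cycle = 7.2829 + 7.7, so 14.9829 s.
Total: 1159 × 14.9829 s = 17365.1811 s → 4.82 hours.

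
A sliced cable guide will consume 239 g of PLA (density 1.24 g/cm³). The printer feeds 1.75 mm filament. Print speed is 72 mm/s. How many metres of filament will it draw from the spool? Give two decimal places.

Volume = 239 g / 1.24 g·cm⁻³ = 192.7419 cm³ = 192741.9 mm³.
Filament cross-section = π × (1.75/2)² = 2.4053 mm².
Length = 192741.9 / 2.4053 = 80132.17 mm = 80.13 m.

80.13 m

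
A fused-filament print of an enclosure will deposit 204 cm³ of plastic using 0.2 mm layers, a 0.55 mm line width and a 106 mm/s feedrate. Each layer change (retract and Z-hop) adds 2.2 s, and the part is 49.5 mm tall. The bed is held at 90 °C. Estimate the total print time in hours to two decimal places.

Bead cross-section = 0.2 × 0.55, so 0.11 mm².
Path length: 204000 mm³ / 0.11 mm² → 1854545.5 mm.
Print-move time: 1854545.5 / 106 → 17495.7 s.
Number of layers: 49.5 / 0.2 → 248 (rounded up).
Non-print overhead = 248 × 2.2 = 545.6 s.
Total = 17495.7 + 545.6 = 18041.3 s = 5.01 hours.

5.01 hours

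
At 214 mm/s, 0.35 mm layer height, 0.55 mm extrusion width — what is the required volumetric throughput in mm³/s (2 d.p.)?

41.20

Extrusion cross-section = 0.35 × 0.55, so 0.1925 mm².
Q = v·A = 214 × 0.1925 = 41.20 mm³/s.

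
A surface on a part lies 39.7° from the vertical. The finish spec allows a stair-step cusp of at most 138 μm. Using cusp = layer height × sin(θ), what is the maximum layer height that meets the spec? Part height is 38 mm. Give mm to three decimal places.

sin(39.7°) = 0.6388; t_max = 0.138/0.6388 = 0.216 mm.

0.216 mm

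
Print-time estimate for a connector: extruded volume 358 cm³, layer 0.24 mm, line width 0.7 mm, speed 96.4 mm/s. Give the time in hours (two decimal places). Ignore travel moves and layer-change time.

6.14 hours

Line area: 0.24 × 0.7 → 0.168 mm².
Toolpath length = 358 cm³ / 0.168 mm² = 358000 / 0.168 = 2130952.4 mm.
Time extruding = 2130952.4 / 96.4 = 22105.3 s.
Converting: 22105.3 s = 6.14 hours.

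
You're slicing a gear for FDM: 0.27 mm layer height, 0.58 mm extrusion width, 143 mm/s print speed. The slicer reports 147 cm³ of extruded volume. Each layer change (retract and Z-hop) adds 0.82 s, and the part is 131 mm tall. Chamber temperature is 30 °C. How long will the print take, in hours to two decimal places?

Bead cross-section = 0.27 × 0.58 = 0.1566 mm².
Path length: 147000 mm³ / 0.1566 mm² → 938697.3 mm.
Extrusion time: 938697.3 / 143 → 6564.3 s.
Layer count = ceil(131 / 0.27) = 486.
Z-hop total = 486 × 0.82, so 398.52 s.
Total = 6564.3 + 398.52 = 6962.82 s = 1.93 hours.

1.93 hours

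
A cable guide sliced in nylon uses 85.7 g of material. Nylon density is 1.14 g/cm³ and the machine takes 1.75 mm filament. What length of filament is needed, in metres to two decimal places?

Extruded volume: 85.7/1.14 = 75.1754 cm³ (75175.4 mm³).
Cross-section of 1.75 mm filament: π·(1.75/2)² = 2.4053 mm².
L = V/A = 75175.4/2.4053 = 31254.06 mm → 31.25 m.

31.25 m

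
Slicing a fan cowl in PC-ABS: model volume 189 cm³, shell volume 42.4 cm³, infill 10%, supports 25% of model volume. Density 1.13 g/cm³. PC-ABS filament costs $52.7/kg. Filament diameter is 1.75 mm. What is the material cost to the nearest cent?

Volume inside the shell: 189 − 42.4 → 146.6 cm³.
Infill deposited: 0.10 × 146.6 → 14.66 cm³.
Support: 0.25 × 189 → 47.25 cm³.
Total extruded: 42.4 + 14.66 + 47.25 → 104.31 cm³.
Mass = 104.31 × 1.13, so 117.8703 g.
Cost = 117.8703 g / 1000 × $52.7/kg = $6.21.

$6.21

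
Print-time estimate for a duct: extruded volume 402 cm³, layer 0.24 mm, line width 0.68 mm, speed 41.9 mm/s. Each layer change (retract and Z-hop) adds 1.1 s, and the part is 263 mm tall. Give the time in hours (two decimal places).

16.67 hours

Bead cross-section = 0.24 × 0.68, so 0.1632 mm².
Toolpath length = 402 cm³ / 0.1632 mm² = 402000 / 0.1632 = 2463235.3 mm.
Time extruding = 2463235.3 / 41.9, so 58788.4 s.
Layers = ⌈263/0.24⌉ = 1096.
Non-print overhead: 1096 × 1.1 → 1205.6 s.
Altogether 58788.4 + 1205.6 = 59994 s, i.e. 16.67 hours.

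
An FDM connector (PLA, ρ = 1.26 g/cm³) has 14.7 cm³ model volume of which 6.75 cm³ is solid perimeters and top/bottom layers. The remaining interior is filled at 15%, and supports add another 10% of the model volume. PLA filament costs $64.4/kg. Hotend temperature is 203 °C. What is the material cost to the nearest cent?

Volume inside the shell = 14.7 − 6.75 = 7.95 cm³.
Infill deposited: 0.15 × 7.95 → 1.1925 cm³.
Support = 0.10 × 14.7 = 1.47 cm³.
Deposited volume = 6.75 + 1.1925 + 1.47 = 9.4125 cm³.
Mass: 9.4125 × 1.26 → 11.85975 g.
Cost = 11.85975 g / 1000 × $64.4/kg = $0.76.

$0.76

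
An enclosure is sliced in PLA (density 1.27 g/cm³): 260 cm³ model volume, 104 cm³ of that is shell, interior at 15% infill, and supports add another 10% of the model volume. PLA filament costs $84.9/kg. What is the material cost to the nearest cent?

Interior volume: 260 − 104 → 156 cm³.
Infill deposited = 0.15 × 156 = 23.4 cm³.
Support = 0.10 × 260, so 26 cm³.
Total printed volume = 104 + 23.4 + 26, so 153.4 cm³.
Mass: 153.4 × 1.27 → 194.818 g.
Cost = 194.818 g / 1000 × $84.9/kg = $16.54.

$16.54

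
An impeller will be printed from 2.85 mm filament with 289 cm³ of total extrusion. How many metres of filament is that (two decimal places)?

45.30 m

Cross-section of 2.85 mm filament: π·(2.85/2)² = 6.3794 mm².
Length = 289 cm³ / 6.3794 mm² = 289000 / 6.3794 = 45302.07 mm = 45.30 m.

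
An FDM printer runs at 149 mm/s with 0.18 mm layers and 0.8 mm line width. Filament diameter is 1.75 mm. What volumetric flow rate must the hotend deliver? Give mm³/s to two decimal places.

A: 0.18 × 0.8 → 0.144 mm².
Q = v·A = 149 × 0.144 = 21.46 mm³/s.

21.46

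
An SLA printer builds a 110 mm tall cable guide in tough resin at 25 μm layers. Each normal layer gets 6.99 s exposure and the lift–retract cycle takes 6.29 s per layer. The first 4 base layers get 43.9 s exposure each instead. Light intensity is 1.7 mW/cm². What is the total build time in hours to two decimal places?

16.27 hours

Number of layers: 110 / 0.025 → 4400 (rounded up).
Base layers = 4 × (43.9 + 6.29), so 200.76 s.
Remaining layers = 4396 × (6.99 + 6.29), so 58378.88 s.
Total = 200.76 + 58378.88 = 58579.64 s = 16.27 hours.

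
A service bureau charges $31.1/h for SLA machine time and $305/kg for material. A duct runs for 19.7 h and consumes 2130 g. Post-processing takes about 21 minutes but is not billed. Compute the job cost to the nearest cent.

Machine-time cost = 31.1 × 19.7 = $612.67.
Material charge: 305 × 2130/1000 → $649.65.
Total = 612.67 + 649.65 = $1262.32.

$1262.32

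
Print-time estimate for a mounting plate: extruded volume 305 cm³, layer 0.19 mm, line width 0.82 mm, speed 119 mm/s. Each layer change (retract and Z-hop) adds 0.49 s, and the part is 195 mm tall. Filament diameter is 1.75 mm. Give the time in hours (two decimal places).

4.71 hours

Extrusion cross-section = 0.19 × 0.82 = 0.1558 mm².
Total extruded path = 305000/0.1558 = 1957638 mm.
Print-move time = 1957638 / 119 = 16450.7 s.
Number of layers: 195 / 0.19 → 1027 (rounded up).
Non-print overhead = 1027 × 0.49, so 503.23 s.
Total = 16450.7 + 503.23 = 16953.93 s = 4.71 hours.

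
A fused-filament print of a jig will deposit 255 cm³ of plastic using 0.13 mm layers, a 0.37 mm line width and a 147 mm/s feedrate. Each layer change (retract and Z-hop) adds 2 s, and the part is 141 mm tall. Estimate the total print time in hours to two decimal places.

10.62 hours

Extrusion cross-section = 0.13 × 0.37 = 0.0481 mm².
Total extruded path = 255000/0.0481 = 5301455.3 mm.
Print-move time = 5301455.3 / 147, so 36064.3 s.
Layers = ⌈141/0.13⌉ = 1085.
Layer-change overhead: 1085 × 2 → 2170 s.
Altogether 36064.3 + 2170 = 38234.3 s, i.e. 10.62 hours.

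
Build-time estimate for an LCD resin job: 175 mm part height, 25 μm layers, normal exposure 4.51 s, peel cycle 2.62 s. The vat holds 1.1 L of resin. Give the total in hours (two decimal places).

13.86 hours

Number of layers: 175 / 0.025 → 7000 (rounded up).
Cycle time = 4.51 + 2.62 = 7.13 s.
Build time: 7000 × 7.13 s = 49910 s, i.e. 13.86 hours.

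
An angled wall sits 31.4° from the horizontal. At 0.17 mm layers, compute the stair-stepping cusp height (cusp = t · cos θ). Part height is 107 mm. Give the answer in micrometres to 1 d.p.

cos(31.4°) = 0.8536, so cusp = 0.17 × 0.8536 = 0.145112 mm → 145.1 μm.

145.1 μm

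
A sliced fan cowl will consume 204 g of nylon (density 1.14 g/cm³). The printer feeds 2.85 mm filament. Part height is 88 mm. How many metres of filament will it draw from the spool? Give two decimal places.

Extruded volume: 204/1.14 = 178.9474 cm³ (178947.4 mm³).
Filament cross-section = π × (2.85/2)² = 6.3794 mm².
L = V/A = 178947.4/6.3794 = 28050.82 mm → 28.05 m.

28.05 m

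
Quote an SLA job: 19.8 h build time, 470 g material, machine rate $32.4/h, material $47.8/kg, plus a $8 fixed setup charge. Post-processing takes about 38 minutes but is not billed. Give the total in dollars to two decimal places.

Machine-time cost = 32.4 × 19.8, so $641.52.
Feedstock cost = 47.8 × 470/1000, so $22.466.
Adding setup: 641.52 + 22.466 + 8 → 671.986 ≈ $671.99.

$671.99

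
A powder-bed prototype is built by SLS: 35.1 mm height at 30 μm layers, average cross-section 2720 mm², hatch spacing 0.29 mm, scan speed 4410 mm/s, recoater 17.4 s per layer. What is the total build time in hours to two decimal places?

Number of layers: 35.1 / 0.03 → 1170 (rounded up).
Scan path per layer = 2720 / 0.29 = 9379.3 mm.
Scan time per layer: 9379.3 / 4410 → 2.1268 s.
Layer cycle: 2.1268 + 17.4 → 19.5268 s.
Total: 1170 × 19.5268 s = 22846.356 s → 6.35 hours.

6.35 hours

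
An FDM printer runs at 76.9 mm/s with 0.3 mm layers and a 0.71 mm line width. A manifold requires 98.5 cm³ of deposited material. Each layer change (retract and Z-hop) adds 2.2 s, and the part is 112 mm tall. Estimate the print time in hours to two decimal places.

1.90 hours

Extrusion cross-section = 0.3 × 0.71, so 0.213 mm².
Toolpath length = 98.5 cm³ / 0.213 mm² = 98500 / 0.213 = 462441.3 mm.
Extrusion time = 462441.3 / 76.9 = 6013.5 s.
Layers = ⌈112/0.3⌉ = 374.
Non-print overhead = 374 × 2.2, so 822.8 s.
Total = 6013.5 + 822.8 = 6836.3 s = 1.90 hours.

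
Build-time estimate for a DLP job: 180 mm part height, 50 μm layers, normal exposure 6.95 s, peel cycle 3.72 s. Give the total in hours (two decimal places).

10.67 hours

Layers = ⌈180/0.05⌉ = 3600.
Cycle time: 6.95 + 3.72 → 10.67 s.
Build time: 3600 × 10.67 s = 38412 s, i.e. 10.67 hours.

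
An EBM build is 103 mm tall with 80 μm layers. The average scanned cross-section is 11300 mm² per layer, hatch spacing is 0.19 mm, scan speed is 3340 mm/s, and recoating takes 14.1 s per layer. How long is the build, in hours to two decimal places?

Layer count = ceil(103 / 0.08) = 1288.
Scan path per layer = 11300 / 0.19, so 59473.7 mm.
Beam time per layer: 59473.7 / 3340 → 17.8065 s.
Layer cycle = 17.8065 + 14.1, so 31.9065 s.
Build time = 1288 × 31.9065 = 41095.572 s = 11.42 hours.

11.42 hours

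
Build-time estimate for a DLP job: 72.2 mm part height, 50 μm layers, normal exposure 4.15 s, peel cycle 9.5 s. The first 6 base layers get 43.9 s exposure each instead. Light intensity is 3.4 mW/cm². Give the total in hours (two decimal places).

5.54 hours

Layer count = ceil(72.2 / 0.05) = 1444.
Burn-in layers: 6 × (43.9 + 9.5) → 320.4 s.
Regular layers: 1438 × (4.15 + 9.5) → 19628.7 s.
Total = 320.4 + 19628.7 = 19949.1 s = 5.54 hours.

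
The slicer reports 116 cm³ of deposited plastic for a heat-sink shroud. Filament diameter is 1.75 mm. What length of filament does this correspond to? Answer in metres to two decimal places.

Filament cross-section = π × (1.75/2)² = 2.4053 mm².
L = 116000 mm³ / 2.4053 mm² = 48226.83 mm, i.e. 48.23 m.

48.23 m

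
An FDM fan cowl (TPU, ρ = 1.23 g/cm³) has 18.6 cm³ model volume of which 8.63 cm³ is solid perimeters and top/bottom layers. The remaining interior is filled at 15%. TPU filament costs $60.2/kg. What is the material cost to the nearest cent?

$0.75

Infill region = 18.6 − 8.63, so 9.97 cm³.
Infill volume = 0.15 × 9.97 = 1.4955 cm³.
Total extruded = 8.63 + 1.4955 = 10.1255 cm³.
Mass = 10.1255 × 1.23 = 12.454365 g.
Cost = 12.454365 g / 1000 × $60.2/kg = $0.75.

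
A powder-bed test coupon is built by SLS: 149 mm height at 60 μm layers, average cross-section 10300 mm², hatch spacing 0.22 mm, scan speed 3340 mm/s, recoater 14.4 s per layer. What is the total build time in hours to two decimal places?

Layer count = ceil(149 / 0.06) = 2484.
Scan path per layer = 10300 / 0.22, so 46818.2 mm.
Laser time per layer = 46818.2 / 3340 = 14.0174 s.
Per-layer time: 14.0174 + 14.4 → 28.4174 s.
2484 layers × 28.4174 s/layer = 70588.8216 s, i.e. 19.61 hours.

19.61 hours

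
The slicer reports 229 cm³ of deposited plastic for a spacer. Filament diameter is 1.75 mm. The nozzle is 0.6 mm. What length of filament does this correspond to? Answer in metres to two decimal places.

95.21 m

A = π r² = π × 0.875² = 2.4053 mm².
L = 229000 mm³ / 2.4053 mm² = 95206.42 mm, i.e. 95.21 m.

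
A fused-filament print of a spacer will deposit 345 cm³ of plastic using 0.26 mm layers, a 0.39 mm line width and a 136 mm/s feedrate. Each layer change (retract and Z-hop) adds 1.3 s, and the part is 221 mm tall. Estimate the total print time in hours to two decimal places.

Extrusion cross-section: 0.26 × 0.39 → 0.1014 mm².
Total extruded path = 345000/0.1014 = 3402366.9 mm.
Print-move time = 3402366.9 / 136, so 25017.4 s.
Layer count = ceil(221 / 0.26) = 850.
Z-hop total = 850 × 1.3, so 1105 s.
Altogether 25017.4 + 1105 = 26122.4 s, i.e. 7.26 hours.

7.26 hours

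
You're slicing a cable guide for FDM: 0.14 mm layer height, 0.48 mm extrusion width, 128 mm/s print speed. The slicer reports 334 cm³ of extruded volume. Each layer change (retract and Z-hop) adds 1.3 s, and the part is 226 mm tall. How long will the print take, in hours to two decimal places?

Line area = 0.14 × 0.48 = 0.0672 mm².
Total extruded path = 334000/0.0672 = 4970238.1 mm.
Extrusion time: 4970238.1 / 128 → 38830 s.
Layers = ⌈226/0.14⌉ = 1615.
Layer-change overhead = 1615 × 1.3 = 2099.5 s.
Altogether 38830 + 2099.5 = 40929.5 s, i.e. 11.37 hours.

11.37 hours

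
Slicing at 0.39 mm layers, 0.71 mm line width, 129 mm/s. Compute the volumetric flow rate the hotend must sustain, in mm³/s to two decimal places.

35.72

Bead cross-section = 0.39 × 0.71, so 0.2769 mm².
Q = v·A = 129 × 0.2769 = 35.72 mm³/s.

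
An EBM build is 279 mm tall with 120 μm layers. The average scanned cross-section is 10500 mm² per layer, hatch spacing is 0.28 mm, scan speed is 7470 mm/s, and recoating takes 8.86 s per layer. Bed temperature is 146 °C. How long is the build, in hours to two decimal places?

Layers = ⌈279/0.12⌉ = 2325.
Hatch length per layer = 10500 / 0.28 = 37500 mm.
Beam time per layer: 37500 / 7470 → 5.0201 s.
Time per layer = 5.0201 + 8.86 = 13.8801 s.
2325 layers × 13.8801 s/layer = 32271.2325 s, i.e. 8.96 hours.

8.96 hours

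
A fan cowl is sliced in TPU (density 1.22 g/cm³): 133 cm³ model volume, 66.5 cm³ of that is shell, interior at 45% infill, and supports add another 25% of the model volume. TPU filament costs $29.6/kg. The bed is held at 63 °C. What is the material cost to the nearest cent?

$4.68

Infill region = 133 − 66.5 = 66.5 cm³.
Deposited infill: 0.45 × 66.5 → 29.925 cm³.
Support = 0.25 × 133 = 33.25 cm³.
Total printed volume = 66.5 + 29.925 + 33.25 = 129.675 cm³.
Mass = 129.675 × 1.22 = 158.2035 g.
Cost = 158.2035 g / 1000 × $29.6/kg = $4.68.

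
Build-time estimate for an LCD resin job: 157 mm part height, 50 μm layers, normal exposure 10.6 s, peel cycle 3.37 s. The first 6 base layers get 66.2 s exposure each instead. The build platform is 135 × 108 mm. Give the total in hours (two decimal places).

Layers = ⌈157/0.05⌉ = 3140.
Burn-in layers = 6 × (66.2 + 3.37), so 417.42 s.
Remaining layers = 3134 × (10.6 + 3.37) = 43781.98 s.
Total = 417.42 + 43781.98 = 44199.4 s = 12.28 hours.

12.28 hours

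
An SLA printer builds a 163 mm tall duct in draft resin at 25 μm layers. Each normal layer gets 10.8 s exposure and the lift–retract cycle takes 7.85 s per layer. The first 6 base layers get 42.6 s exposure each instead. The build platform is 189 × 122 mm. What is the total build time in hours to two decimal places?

Number of layers: 163 / 0.025 → 6520 (rounded up).
Bottom layers = 6 × (42.6 + 7.85), so 302.7 s.
Normal layers: 6514 × (10.8 + 7.85) → 121486.1 s.
Sum: 302.7 + 121486.1 = 121788.8 s → 33.83 hours.

33.83 hours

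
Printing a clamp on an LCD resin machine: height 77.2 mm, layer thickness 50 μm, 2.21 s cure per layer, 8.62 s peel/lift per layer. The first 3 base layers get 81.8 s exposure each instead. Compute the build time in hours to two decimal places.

Number of layers: 77.2 / 0.05 → 1544 (rounded up).
Burn-in layers: 3 × (81.8 + 8.62) → 271.26 s.
Regular layers: 1541 × (2.21 + 8.62) → 16689.03 s.
Total = 271.26 + 16689.03 = 16960.29 s = 4.71 hours.

4.71 hours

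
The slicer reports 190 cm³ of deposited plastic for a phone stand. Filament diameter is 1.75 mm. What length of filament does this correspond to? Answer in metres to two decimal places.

78.99 m

A = π r² = π × 0.875² = 2.4053 mm².
Length = 190 cm³ / 2.4053 mm² = 190000 / 2.4053 = 78992.23 mm = 78.99 m.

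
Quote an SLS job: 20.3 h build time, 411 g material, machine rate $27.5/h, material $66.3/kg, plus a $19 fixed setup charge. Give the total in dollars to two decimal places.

$604.50

Machine-time cost = 27.5 × 20.3 = $558.25.
Feedstock cost = 66.3 × 411/1000, so $27.2493.
Total = 558.25 + 27.2493 + 19 = 604.4993 ≈ $604.50.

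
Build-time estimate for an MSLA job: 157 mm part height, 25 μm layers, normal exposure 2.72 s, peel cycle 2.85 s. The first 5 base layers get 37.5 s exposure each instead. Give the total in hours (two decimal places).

9.76 hours

Layers = ⌈157/0.025⌉ = 6280.
Base layers = 5 × (37.5 + 2.85) = 201.75 s.
Remaining layers = 6275 × (2.72 + 2.85) = 34951.75 s.
Total = 201.75 + 34951.75 = 35153.5 s = 9.76 hours.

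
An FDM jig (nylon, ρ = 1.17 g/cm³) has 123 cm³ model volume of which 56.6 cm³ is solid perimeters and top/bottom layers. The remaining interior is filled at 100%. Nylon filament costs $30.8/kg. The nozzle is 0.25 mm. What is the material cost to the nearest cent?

Infill region = 123 − 56.6, so 66.4 cm³.
Infill volume = 1.00 × 66.4 = 66.4 cm³.
Deposited volume: 56.6 + 66.4 → 123 cm³.
Mass = 123 × 1.17 = 143.91 g.
At $30.8/kg: 143.91/1000 × 30.8 = $4.43.

$4.43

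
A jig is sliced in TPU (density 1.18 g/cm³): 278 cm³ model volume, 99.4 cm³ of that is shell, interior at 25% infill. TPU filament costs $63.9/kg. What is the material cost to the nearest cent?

Interior volume: 278 − 99.4 → 178.6 cm³.
Infill volume: 0.25 × 178.6 → 44.65 cm³.
Deposited volume: 99.4 + 44.65 → 144.05 cm³.
Mass: 144.05 × 1.18 → 169.979 g.
At $63.9/kg: 169.979/1000 × 63.9 = $10.86.

$10.86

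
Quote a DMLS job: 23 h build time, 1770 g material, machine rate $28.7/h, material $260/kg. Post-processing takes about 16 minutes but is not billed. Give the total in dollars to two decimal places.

$1120.30

Machine cost = 28.7 × 23, so $660.10.
Feedstock cost = 260 × 1770/1000, so $460.20.
Total = 660.10 + 460.20 = $1120.30.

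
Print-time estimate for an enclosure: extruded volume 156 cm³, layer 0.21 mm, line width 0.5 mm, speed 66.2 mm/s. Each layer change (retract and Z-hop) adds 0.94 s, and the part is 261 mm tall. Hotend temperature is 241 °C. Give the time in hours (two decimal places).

6.56 hours

Line area: 0.21 × 0.5 → 0.105 mm².
Toolpath length = 156 cm³ / 0.105 mm² = 156000 / 0.105 = 1485714.3 mm.
Time extruding = 1485714.3 / 66.2, so 22442.8 s.
Layers = ⌈261/0.21⌉ = 1243.
Non-print overhead: 1243 × 0.94 → 1168.42 s.
Altogether 22442.8 + 1168.42 = 23611.22 s, i.e. 6.56 hours.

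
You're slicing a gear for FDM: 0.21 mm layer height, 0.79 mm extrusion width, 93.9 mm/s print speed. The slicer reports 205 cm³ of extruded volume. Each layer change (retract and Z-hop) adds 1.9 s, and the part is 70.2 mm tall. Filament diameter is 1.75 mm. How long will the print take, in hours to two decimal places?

Extrusion cross-section = 0.21 × 0.79, so 0.1659 mm².
Toolpath length = 205 cm³ / 0.1659 mm² = 205000 / 0.1659 = 1235684.1 mm.
Extrusion time: 1235684.1 / 93.9 → 13159.6 s.
Layers = ⌈70.2/0.21⌉ = 335.
Z-hop total = 335 × 1.9 = 636.5 s.
Total = 13159.6 + 636.5 = 13796.1 s = 3.83 hours.

3.83 hours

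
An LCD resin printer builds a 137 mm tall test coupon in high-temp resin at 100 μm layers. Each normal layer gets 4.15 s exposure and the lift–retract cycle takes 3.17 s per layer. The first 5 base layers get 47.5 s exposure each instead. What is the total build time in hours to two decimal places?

2.85 hours

Number of layers: 137 / 0.1 → 1370 (rounded up).
Base layers = 5 × (47.5 + 3.17) = 253.35 s.
Regular layers = 1365 × (4.15 + 3.17), so 9991.8 s.
Total = 253.35 + 9991.8 = 10245.15 s = 2.85 hours.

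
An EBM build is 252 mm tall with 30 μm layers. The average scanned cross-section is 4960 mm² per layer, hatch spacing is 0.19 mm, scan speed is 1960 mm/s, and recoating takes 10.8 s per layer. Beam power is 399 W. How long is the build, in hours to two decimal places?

Layer count = ceil(252 / 0.03) = 8400.
Hatch length per layer = 4960 / 0.19, so 26105.3 mm.
Per-layer scan time = 26105.3 / 1960 = 13.319 s.
Per-layer time = 13.319 + 10.8 = 24.119 s.
8400 layers × 24.119 s/layer = 202599.6 s, i.e. 56.28 hours.

56.28 hours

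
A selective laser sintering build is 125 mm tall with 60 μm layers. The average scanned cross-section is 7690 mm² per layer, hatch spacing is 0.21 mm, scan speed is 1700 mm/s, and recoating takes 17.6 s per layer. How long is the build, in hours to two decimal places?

Number of layers: 125 / 0.06 → 2084 (rounded up).
Hatch length per layer = 7690 / 0.21 = 36619 mm.
Scan time per layer: 36619 / 1700 → 21.5406 s.
Per-layer time: 21.5406 + 17.6 → 39.1406 s.
2084 layers × 39.1406 s/layer = 81569.0104 s, i.e. 22.66 hours.

22.66 hours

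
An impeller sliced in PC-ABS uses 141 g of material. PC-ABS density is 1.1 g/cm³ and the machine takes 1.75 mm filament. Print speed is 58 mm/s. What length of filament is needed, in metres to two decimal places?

Extruded volume: 141/1.1 = 128.1818 cm³ (128181.8 mm³).
Cross-section of 1.75 mm filament: π·(1.75/2)² = 2.4053 mm².
L = V/A = 128181.8/2.4053 = 53291.4 mm → 53.29 m.

53.29 m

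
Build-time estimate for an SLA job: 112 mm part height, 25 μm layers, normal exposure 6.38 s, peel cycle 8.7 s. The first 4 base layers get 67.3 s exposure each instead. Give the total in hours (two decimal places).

Layer count = ceil(112 / 0.025) = 4480.
Bottom layers = 4 × (67.3 + 8.7) = 304 s.
Remaining layers = 4476 × (6.38 + 8.7), so 67498.08 s.
Total = 304 + 67498.08 = 67802.08 s = 18.83 hours.

18.83 hours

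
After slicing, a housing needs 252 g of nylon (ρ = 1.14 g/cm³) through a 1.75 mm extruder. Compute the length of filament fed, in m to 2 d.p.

Extruded volume: 252/1.14 = 221.0526 cm³ (221052.6 mm³).
A = π r² = π × 0.875² = 2.4053 mm².
L = V/A = 221052.6/2.4053 = 91902.3 mm → 91.90 m.

91.90 m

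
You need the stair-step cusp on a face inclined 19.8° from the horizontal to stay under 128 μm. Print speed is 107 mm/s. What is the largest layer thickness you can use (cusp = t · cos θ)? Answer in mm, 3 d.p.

0.136 mm

t = h_c / cos θ = 0.128 / 0.9409 = 0.136 mm.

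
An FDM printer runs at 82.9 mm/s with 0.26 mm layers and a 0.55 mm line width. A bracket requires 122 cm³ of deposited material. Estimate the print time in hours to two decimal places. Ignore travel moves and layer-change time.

Line area: 0.26 × 0.55 → 0.143 mm².
Total extruded path = 122000/0.143 = 853146.9 mm.
Time extruding = 853146.9 / 82.9 = 10291.3 s.
In the requested units: 10291.3 s = 2.86 hours.

2.86 hours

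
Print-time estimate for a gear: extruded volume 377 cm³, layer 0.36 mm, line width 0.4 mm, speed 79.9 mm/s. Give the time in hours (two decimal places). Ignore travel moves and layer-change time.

9.10 hours

Bead cross-section = 0.36 × 0.4 = 0.144 mm².
Total extruded path = 377000/0.144 = 2618055.6 mm.
Extrusion time = 2618055.6 / 79.9 = 32766.7 s.
In the requested units: 32766.7 s = 9.10 hours.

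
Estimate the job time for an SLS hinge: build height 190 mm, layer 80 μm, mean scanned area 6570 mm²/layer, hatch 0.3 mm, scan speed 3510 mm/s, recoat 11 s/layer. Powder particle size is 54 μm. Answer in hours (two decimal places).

Number of layers: 190 / 0.08 → 2375 (rounded up).
Hatch length per layer = 6570 / 0.3, so 21900 mm.
Scan time per layer = 21900 / 3510, so 6.2393 s.
Per-layer time = 6.2393 + 11 = 17.2393 s.
Build time = 2375 × 17.2393 = 40943.3375 s = 11.37 hours.

11.37 hours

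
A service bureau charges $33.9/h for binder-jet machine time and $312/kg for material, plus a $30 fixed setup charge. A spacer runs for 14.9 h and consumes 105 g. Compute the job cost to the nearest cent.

$567.87

Machine-time cost = 33.9 × 14.9 = $505.11.
Material cost: 312 × 105/1000 → $32.76.
Total = 505.11 + 32.76 + 30 = $567.87.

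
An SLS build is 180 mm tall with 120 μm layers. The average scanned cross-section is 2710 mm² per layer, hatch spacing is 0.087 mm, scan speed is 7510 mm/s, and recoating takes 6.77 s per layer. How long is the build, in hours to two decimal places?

Layer count = ceil(180 / 0.12) = 1500.
Hatch length per layer = 2710 / 0.087, so 31149.4 mm.
Per-layer scan time = 31149.4 / 7510 = 4.1477 s.
Layer cycle = 4.1477 + 6.77 = 10.9177 s.
Total: 1500 × 10.9177 s = 16376.55 s → 4.55 hours.

4.55 hours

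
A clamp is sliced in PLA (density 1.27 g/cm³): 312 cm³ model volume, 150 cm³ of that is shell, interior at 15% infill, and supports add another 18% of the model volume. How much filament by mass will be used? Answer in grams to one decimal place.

292.7 g

Infill region = 312 − 150, so 162 cm³.
Infill volume = 0.15 × 162 = 24.3 cm³.
Support: 0.18 × 312 → 56.16 cm³.
Total extruded = 150 + 24.3 + 56.16, so 230.46 cm³.
Mass = 230.46 × 1.27, so 292.6842 g.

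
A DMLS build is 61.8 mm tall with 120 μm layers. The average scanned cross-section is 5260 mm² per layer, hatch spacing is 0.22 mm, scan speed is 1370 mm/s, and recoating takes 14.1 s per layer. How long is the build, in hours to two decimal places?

Number of layers: 61.8 / 0.12 → 515 (rounded up).
Hatch length per layer = 5260 / 0.22 = 23909.1 mm.
Laser time per layer = 23909.1 / 1370 = 17.4519 s.
Per-layer time: 17.4519 + 14.1 → 31.5519 s.
Build time = 515 × 31.5519 = 16249.2285 s = 4.51 hours.

4.51 hours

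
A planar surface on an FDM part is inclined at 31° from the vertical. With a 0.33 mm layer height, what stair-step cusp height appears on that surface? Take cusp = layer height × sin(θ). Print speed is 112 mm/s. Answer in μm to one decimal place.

sin(31°) = 0.5150, so cusp = 0.33 × 0.5150 = 0.16995 mm → 170.0 μm.

170.0 μm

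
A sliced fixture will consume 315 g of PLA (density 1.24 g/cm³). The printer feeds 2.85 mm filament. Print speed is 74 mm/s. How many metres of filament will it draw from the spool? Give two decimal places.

Extruded volume: 315/1.24 = 254.0323 cm³ (254032.3 mm³).
A = π r² = π × 1.425² = 6.3794 mm².
Length = 254032.3 / 6.3794 = 39820.72 mm = 39.82 m.

39.82 m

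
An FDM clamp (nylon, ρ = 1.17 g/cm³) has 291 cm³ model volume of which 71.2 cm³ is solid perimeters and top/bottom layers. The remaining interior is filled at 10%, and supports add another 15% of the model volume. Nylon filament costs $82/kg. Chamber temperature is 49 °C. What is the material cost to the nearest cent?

$13.13

Infill region = 291 − 71.2 = 219.8 cm³.
Infill volume = 0.10 × 219.8, so 21.98 cm³.
Support = 0.15 × 291 = 43.65 cm³.
Total printed volume: 71.2 + 21.98 + 43.65 → 136.83 cm³.
Mass: 136.83 × 1.17 → 160.0911 g.
At $82/kg: 160.0911/1000 × 82 = $13.13.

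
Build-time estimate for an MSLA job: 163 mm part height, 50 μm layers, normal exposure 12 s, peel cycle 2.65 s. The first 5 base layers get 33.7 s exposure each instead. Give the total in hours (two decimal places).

13.30 hours

Number of layers: 163 / 0.05 → 3260 (rounded up).
Bottom layers = 5 × (33.7 + 2.65), so 181.75 s.
Normal layers: 3255 × (12 + 2.65) → 47685.75 s.
Sum: 181.75 + 47685.75 = 47867.5 s → 13.30 hours.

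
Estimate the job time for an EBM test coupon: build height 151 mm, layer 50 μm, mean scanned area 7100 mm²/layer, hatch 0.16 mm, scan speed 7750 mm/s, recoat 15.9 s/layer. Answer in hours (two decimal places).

18.14 hours

Layer count = ceil(151 / 0.05) = 3020.
Hatch length per layer = 7100 / 0.16, so 44375 mm.
Scan time per layer: 44375 / 7750 → 5.7258 s.
Per-layer time: 5.7258 + 15.9 → 21.6258 s.
Build time = 3020 × 21.6258 = 65309.916 s = 18.14 hours.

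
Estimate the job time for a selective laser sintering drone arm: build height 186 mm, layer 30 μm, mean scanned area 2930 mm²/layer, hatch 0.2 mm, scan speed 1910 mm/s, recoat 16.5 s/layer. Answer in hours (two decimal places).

41.63 hours

Number of layers: 186 / 0.03 → 6200 (rounded up).
Scan path per layer = 2930 / 0.2 = 14650 mm.
Laser time per layer = 14650 / 1910, so 7.6702 s.
Per-layer time = 7.6702 + 16.5 = 24.1702 s.
Build time = 6200 × 24.1702 = 149855.24 s = 41.63 hours.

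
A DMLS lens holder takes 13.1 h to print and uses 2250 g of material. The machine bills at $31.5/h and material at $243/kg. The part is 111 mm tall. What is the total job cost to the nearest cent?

Machine-time cost: 31.5 × 13.1 → $412.65.
Feedstock cost = 243 × 2250/1000, so $546.75.
Total = 412.65 + 546.75 = $959.40.

$959.40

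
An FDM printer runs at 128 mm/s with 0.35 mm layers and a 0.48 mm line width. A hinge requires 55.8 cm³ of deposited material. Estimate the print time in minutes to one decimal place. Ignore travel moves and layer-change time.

43.2 minutes

Extrusion cross-section: 0.35 × 0.48 → 0.168 mm².
Total extruded path = 55800/0.168 = 332142.9 mm.
Print-move time = 332142.9 / 128, so 2594.9 s.
That's 2594.9 s → 43.2 minutes.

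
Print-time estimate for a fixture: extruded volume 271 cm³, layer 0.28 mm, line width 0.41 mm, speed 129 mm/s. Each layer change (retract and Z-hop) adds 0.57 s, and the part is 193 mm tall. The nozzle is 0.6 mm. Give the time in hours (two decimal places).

Bead cross-section = 0.28 × 0.41 = 0.1148 mm².
Total extruded path = 271000/0.1148 = 2360627.2 mm.
Extrusion time = 2360627.2 / 129, so 18299.4 s.
Layers = ⌈193/0.28⌉ = 690.
Layer-change overhead: 690 × 0.57 → 393.3 s.
Altogether 18299.4 + 393.3 = 18692.7 s, i.e. 5.19 hours.

5.19 hours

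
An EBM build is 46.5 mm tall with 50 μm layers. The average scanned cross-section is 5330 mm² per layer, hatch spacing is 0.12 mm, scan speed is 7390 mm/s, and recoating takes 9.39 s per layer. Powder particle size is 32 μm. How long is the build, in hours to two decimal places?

3.98 hours

Layer count = ceil(46.5 / 0.05) = 930.
Hatch length per layer: 5330 / 0.12 → 44416.7 mm.
Per-layer scan time = 44416.7 / 7390, so 6.0104 s.
Per-layer time = 6.0104 + 9.39 = 15.4004 s.
Build time = 930 × 15.4004 = 14322.372 s = 3.98 hours.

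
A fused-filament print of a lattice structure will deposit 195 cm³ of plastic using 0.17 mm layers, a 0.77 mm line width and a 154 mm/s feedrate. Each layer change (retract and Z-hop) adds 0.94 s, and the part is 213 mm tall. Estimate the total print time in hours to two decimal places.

Extrusion cross-section = 0.17 × 0.77, so 0.1309 mm².
Path length: 195000 mm³ / 0.1309 mm² → 1489686.8 mm.
Print-move time = 1489686.8 / 154 = 9673.3 s.
Number of layers: 213 / 0.17 → 1253 (rounded up).
Layer-change overhead: 1253 × 0.94 → 1177.82 s.
Total = 9673.3 + 1177.82 = 10851.12 s = 3.01 hours.

3.01 hours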